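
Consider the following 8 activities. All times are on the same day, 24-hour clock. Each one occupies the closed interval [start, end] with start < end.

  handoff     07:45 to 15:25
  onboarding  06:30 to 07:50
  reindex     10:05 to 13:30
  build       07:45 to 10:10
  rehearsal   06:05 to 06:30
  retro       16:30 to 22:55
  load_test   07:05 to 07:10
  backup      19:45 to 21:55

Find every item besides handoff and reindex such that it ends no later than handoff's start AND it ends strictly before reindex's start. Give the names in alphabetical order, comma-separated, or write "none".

Conditions: its end is no later than handoff's start (X.end <= 07:45) AND its end is strictly before reindex's start (X.end < 10:05).
backup: end 21:55 <= 07:45? ✗; end 21:55 < 10:05? ✗ → no.
build: end 10:10 <= 07:45? ✗; end 10:10 < 10:05? ✗ → no.
load_test: end 07:10 <= 07:45? ✓; end 07:10 < 10:05? ✓ → yes.
onboarding: end 07:50 <= 07:45? ✗; end 07:50 < 10:05? ✓ → no.
rehearsal: end 06:30 <= 07:45? ✓; end 06:30 < 10:05? ✓ → yes.
retro: end 22:55 <= 07:45? ✗; end 22:55 < 10:05? ✗ → no.
Result: load_test, rehearsal.

load_test, rehearsal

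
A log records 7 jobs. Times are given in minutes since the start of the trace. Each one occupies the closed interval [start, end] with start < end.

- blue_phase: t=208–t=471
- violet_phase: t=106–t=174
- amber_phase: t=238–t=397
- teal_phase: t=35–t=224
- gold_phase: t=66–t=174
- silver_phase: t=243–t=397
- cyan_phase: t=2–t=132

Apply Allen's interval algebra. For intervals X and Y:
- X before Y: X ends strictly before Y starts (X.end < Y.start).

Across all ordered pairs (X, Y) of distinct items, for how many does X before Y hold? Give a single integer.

Checking all 42 ordered pairs for relation 'before'; matching pairs in alphabetical order:
(cyan_phase, amber_phase): cyan_phase before amber_phase ✓
(cyan_phase, blue_phase): cyan_phase before blue_phase ✓
(cyan_phase, silver_phase): cyan_phase before silver_phase ✓
(gold_phase, amber_phase): gold_phase before amber_phase ✓
(gold_phase, blue_phase): gold_phase before blue_phase ✓
(gold_phase, silver_phase): gold_phase before silver_phase ✓
(teal_phase, amber_phase): teal_phase before amber_phase ✓
(teal_phase, silver_phase): teal_phase before silver_phase ✓
(violet_phase, amber_phase): violet_phase before amber_phase ✓
(violet_phase, blue_phase): violet_phase before blue_phase ✓
(violet_phase, silver_phase): violet_phase before silver_phase ✓
Count: 11.

11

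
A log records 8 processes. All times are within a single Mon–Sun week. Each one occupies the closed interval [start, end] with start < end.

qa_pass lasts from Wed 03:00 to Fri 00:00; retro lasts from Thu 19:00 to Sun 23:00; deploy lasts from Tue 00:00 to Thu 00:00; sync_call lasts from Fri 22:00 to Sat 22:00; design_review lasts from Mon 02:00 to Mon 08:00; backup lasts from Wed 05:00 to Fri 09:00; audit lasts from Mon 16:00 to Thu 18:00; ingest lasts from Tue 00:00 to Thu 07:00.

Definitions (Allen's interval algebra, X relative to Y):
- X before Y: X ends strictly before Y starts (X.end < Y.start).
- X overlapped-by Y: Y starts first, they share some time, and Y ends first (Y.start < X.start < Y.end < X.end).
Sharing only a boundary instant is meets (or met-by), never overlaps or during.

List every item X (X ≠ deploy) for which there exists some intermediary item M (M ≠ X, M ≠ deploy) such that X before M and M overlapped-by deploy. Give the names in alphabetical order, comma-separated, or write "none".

design_review

Target deploy = [Tue 00:00, Thu 00:00].
Intermediaries M with M overlapped-by deploy: backup, qa_pass.
Via backup — items with X before backup: design_review.
Via qa_pass — items with X before qa_pass: design_review.
Union: design_review.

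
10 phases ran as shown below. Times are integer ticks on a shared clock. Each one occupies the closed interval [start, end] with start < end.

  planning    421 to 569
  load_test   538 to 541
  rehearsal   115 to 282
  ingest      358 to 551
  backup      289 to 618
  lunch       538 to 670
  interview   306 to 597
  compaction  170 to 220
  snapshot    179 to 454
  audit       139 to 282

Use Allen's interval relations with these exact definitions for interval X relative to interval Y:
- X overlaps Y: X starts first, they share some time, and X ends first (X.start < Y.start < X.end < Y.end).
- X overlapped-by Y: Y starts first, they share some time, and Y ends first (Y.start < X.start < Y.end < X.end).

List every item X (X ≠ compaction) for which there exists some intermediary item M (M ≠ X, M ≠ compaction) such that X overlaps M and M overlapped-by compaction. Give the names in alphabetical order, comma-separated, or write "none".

audit, rehearsal

Target compaction = [170, 220].
Intermediaries M with M overlapped-by compaction: snapshot.
Via snapshot — items with X overlaps snapshot: audit, rehearsal.
Union: audit, rehearsal.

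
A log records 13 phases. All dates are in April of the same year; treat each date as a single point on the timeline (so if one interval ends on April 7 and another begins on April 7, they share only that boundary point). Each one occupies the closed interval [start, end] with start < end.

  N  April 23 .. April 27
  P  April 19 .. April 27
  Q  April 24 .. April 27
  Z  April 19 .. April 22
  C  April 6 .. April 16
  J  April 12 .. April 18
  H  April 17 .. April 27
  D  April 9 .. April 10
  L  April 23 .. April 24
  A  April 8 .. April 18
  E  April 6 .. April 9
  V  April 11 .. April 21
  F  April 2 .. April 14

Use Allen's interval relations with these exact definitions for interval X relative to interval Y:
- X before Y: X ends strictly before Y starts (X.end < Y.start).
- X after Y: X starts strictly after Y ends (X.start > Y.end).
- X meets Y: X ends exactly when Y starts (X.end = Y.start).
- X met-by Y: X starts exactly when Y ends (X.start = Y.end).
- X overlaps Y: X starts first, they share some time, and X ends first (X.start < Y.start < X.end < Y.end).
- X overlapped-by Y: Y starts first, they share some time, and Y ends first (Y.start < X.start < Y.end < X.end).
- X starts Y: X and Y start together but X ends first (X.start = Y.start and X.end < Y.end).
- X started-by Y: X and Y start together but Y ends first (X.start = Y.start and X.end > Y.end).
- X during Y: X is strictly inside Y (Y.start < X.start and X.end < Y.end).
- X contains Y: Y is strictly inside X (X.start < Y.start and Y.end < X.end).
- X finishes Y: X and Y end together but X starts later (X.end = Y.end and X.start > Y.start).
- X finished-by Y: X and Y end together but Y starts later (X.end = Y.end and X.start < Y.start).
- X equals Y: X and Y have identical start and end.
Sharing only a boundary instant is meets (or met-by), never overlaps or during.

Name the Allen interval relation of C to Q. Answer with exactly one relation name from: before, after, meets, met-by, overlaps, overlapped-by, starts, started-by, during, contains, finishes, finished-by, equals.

before

C = [April 6, April 16]; Q = [April 24, April 27].
Compare endpoints: C.start < Q.start, C.start < Q.end, C.end < Q.start, C.end < Q.end.
That pattern is 'before'.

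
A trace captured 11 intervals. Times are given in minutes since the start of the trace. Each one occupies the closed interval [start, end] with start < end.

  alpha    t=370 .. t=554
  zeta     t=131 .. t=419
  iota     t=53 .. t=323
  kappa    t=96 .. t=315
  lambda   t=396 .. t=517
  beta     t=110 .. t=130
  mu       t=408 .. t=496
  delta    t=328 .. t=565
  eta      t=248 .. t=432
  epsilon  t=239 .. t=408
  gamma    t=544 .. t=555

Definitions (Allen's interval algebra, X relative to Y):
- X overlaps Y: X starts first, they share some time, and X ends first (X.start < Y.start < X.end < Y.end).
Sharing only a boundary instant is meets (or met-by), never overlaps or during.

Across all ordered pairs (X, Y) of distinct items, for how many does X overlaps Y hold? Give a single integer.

Checking all 110 ordered pairs for relation 'overlaps'; matching pairs in alphabetical order:
(alpha, gamma): alpha overlaps gamma ✓
(epsilon, alpha): epsilon overlaps alpha ✓
(epsilon, delta): epsilon overlaps delta ✓
(epsilon, eta): epsilon overlaps eta ✓
(epsilon, lambda): epsilon overlaps lambda ✓
(eta, alpha): eta overlaps alpha ✓
(eta, delta): eta overlaps delta ✓
(eta, lambda): eta overlaps lambda ✓
(eta, mu): eta overlaps mu ✓
(iota, epsilon): iota overlaps epsilon ✓
(iota, eta): iota overlaps eta ✓
(iota, zeta): iota overlaps zeta ✓
(kappa, epsilon): kappa overlaps epsilon ✓
(kappa, eta): kappa overlaps eta ✓
(kappa, zeta): kappa overlaps zeta ✓
(zeta, alpha): zeta overlaps alpha ✓
(zeta, delta): zeta overlaps delta ✓
(zeta, eta): zeta overlaps eta ✓
(zeta, lambda): zeta overlaps lambda ✓
(zeta, mu): zeta overlaps mu ✓
Count: 20.

20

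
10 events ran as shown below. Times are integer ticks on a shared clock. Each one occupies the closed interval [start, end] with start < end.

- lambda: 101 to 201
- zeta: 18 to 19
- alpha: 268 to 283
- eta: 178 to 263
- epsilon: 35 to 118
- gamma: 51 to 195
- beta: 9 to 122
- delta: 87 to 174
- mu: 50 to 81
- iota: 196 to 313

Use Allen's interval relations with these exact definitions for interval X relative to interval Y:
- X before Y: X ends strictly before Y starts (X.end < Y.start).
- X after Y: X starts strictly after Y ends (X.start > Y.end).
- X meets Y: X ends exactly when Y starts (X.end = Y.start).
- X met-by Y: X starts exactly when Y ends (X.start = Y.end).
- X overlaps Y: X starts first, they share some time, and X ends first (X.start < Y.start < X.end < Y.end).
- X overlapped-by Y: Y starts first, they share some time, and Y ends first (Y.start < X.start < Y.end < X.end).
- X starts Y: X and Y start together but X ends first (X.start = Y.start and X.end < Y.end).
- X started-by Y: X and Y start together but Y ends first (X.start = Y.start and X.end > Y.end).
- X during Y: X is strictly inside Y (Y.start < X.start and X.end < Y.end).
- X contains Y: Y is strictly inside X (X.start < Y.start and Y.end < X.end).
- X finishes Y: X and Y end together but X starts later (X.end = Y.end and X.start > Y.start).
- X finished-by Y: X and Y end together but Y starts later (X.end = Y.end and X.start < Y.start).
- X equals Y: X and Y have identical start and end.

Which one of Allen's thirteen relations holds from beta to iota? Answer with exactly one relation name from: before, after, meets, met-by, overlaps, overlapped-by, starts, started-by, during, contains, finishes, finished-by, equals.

before

beta = [9, 122]; iota = [196, 313].
Compare endpoints: beta.start < iota.start, beta.start < iota.end, beta.end < iota.start, beta.end < iota.end.
That pattern is 'before'.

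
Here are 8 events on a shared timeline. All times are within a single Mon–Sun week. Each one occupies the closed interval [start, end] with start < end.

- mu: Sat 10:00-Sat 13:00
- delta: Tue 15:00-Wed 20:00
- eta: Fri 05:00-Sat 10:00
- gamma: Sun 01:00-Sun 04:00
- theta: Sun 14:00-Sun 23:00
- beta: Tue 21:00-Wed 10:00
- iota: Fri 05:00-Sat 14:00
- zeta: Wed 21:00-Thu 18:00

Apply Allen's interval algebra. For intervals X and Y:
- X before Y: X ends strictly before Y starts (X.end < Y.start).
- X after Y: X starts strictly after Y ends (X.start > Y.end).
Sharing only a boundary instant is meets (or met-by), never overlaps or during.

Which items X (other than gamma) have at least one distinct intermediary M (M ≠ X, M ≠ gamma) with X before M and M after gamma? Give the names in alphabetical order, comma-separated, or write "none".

beta, delta, eta, iota, mu, zeta

Target gamma = [Sun 01:00, Sun 04:00].
Intermediaries M with M after gamma: theta.
Via theta — items with X before theta: beta, delta, eta, iota, mu, zeta.
Union: beta, delta, eta, iota, mu, zeta.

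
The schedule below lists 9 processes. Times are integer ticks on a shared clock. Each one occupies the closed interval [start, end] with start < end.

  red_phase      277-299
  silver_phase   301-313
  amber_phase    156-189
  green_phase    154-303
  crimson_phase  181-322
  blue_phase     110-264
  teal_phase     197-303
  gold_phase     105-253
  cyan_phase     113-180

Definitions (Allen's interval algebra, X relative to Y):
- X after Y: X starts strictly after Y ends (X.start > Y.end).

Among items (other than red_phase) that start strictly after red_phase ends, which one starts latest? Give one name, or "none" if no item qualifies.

silver_phase

Target red_phase = [277, 299].
amber_phase [156, 189] → before → excluded.
blue_phase [110, 264] → before → excluded.
crimson_phase [181, 322] → contains → excluded.
cyan_phase [113, 180] → before → excluded.
gold_phase [105, 253] → before → excluded.
green_phase [154, 303] → contains → excluded.
silver_phase [301, 313] → after → candidate.
teal_phase [197, 303] → contains → excluded.
Among candidates, latest start is 301 → silver_phase.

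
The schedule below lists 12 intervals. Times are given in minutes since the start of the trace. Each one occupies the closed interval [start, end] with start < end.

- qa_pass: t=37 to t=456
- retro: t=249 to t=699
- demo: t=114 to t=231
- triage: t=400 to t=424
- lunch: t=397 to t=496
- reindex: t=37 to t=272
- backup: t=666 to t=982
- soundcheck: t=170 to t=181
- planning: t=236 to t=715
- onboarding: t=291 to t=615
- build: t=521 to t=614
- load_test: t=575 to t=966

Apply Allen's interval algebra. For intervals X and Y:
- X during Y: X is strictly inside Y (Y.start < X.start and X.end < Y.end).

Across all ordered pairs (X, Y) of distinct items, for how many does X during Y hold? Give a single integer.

19

Checking all 132 ordered pairs for relation 'during'; matching pairs in alphabetical order:
(build, onboarding): build during onboarding ✓
(build, planning): build during planning ✓
(build, retro): build during retro ✓
(demo, qa_pass): demo during qa_pass ✓
(demo, reindex): demo during reindex ✓
(lunch, onboarding): lunch during onboarding ✓
(lunch, planning): lunch during planning ✓
(lunch, retro): lunch during retro ✓
(onboarding, planning): onboarding during planning ✓
(onboarding, retro): onboarding during retro ✓
(retro, planning): retro during planning ✓
(soundcheck, demo): soundcheck during demo ✓
(soundcheck, qa_pass): soundcheck during qa_pass ✓
(soundcheck, reindex): soundcheck during reindex ✓
(triage, lunch): triage during lunch ✓
(triage, onboarding): triage during onboarding ✓
(triage, planning): triage during planning ✓
(triage, qa_pass): triage during qa_pass ✓
(triage, retro): triage during retro ✓
Count: 19.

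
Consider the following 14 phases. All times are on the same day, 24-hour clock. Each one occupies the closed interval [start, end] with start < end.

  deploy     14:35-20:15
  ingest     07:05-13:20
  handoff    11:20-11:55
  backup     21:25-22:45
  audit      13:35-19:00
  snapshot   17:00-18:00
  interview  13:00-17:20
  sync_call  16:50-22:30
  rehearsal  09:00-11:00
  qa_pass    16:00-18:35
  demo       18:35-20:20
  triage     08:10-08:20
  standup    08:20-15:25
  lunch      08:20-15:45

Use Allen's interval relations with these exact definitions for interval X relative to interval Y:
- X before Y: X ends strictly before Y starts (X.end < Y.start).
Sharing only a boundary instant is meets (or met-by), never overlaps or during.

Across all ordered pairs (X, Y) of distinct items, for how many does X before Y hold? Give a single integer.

Checking all 182 ordered pairs for relation 'before'; matching pairs in alphabetical order:
(audit, backup): audit before backup ✓
(demo, backup): demo before backup ✓
(deploy, backup): deploy before backup ✓
(handoff, audit): handoff before audit ✓
(handoff, backup): handoff before backup ✓
(handoff, demo): handoff before demo ✓
(handoff, deploy): handoff before deploy ✓
(handoff, interview): handoff before interview ✓
(handoff, qa_pass): handoff before qa_pass ✓
(handoff, snapshot): handoff before snapshot ✓
(handoff, sync_call): handoff before sync_call ✓
(ingest, audit): ingest before audit ✓
(ingest, backup): ingest before backup ✓
(ingest, demo): ingest before demo ✓
(ingest, deploy): ingest before deploy ✓
(ingest, qa_pass): ingest before qa_pass ✓
(ingest, snapshot): ingest before snapshot ✓
(ingest, sync_call): ingest before sync_call ✓
(interview, backup): interview before backup ✓
(interview, demo): interview before demo ✓
(lunch, backup): lunch before backup ✓
(lunch, demo): lunch before demo ✓
(lunch, qa_pass): lunch before qa_pass ✓
(lunch, snapshot): lunch before snapshot ✓
... plus 28 further pairs not listed.
Count: 52.

52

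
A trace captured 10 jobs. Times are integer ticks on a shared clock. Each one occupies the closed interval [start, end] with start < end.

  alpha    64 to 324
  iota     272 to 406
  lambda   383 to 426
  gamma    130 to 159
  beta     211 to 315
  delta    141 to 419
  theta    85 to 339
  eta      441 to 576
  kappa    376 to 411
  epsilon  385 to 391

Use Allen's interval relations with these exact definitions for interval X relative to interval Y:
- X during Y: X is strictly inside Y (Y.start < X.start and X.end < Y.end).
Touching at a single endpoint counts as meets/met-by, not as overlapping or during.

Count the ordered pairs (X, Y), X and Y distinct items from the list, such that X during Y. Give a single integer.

11

Checking all 90 ordered pairs for relation 'during'; matching pairs in alphabetical order:
(beta, alpha): beta during alpha ✓
(beta, delta): beta during delta ✓
(beta, theta): beta during theta ✓
(epsilon, delta): epsilon during delta ✓
(epsilon, iota): epsilon during iota ✓
(epsilon, kappa): epsilon during kappa ✓
(epsilon, lambda): epsilon during lambda ✓
(gamma, alpha): gamma during alpha ✓
(gamma, theta): gamma during theta ✓
(iota, delta): iota during delta ✓
(kappa, delta): kappa during delta ✓
Count: 11.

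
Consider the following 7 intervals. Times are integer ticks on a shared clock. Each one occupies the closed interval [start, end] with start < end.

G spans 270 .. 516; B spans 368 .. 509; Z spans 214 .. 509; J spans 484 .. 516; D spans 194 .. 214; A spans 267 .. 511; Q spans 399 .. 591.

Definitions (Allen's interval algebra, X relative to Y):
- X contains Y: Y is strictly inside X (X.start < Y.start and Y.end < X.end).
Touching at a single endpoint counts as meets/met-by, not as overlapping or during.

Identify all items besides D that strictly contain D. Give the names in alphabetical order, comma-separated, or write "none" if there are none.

none

Target D = [194, 214].
A [267, 511] → after → no.
B [368, 509] → after → no.
G [270, 516] → after → no.
J [484, 516] → after → no.
Q [399, 591] → after → no.
Z [214, 509] → met-by → no.
Result: none.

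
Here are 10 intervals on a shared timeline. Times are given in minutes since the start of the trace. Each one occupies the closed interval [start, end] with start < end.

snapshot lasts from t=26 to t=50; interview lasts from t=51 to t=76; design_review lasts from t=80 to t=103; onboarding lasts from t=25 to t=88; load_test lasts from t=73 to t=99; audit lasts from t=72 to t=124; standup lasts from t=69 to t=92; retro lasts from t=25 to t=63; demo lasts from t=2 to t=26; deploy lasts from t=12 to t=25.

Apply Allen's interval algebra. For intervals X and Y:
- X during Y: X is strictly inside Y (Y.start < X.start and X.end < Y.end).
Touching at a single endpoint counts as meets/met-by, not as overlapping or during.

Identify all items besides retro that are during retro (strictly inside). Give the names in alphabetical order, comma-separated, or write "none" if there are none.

snapshot

Target retro = [t=25, t=63].
audit [t=72, t=124] → after → no.
demo [t=2, t=26] → overlaps → no.
deploy [t=12, t=25] → meets → no.
design_review [t=80, t=103] → after → no.
interview [t=51, t=76] → overlapped-by → no.
load_test [t=73, t=99] → after → no.
onboarding [t=25, t=88] → started-by → no.
snapshot [t=26, t=50] → during → yes.
standup [t=69, t=92] → after → no.
Result: snapshot.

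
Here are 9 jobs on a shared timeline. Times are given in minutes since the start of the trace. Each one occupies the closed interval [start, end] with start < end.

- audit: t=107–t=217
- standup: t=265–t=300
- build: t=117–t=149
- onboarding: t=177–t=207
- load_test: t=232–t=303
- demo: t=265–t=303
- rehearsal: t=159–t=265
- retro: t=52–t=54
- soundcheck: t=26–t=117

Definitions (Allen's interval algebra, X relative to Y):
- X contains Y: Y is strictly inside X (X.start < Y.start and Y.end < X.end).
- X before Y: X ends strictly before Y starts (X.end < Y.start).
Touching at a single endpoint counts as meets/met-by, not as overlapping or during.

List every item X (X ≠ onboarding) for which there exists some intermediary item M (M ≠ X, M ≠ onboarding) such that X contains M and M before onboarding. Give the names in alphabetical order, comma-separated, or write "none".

audit, soundcheck

Target onboarding = [t=177, t=207].
Intermediaries M with M before onboarding: build, retro, soundcheck.
Via build — items with X contains build: audit.
Via retro — items with X contains retro: soundcheck.
Via soundcheck — items with X contains soundcheck: none.
Union: audit, soundcheck.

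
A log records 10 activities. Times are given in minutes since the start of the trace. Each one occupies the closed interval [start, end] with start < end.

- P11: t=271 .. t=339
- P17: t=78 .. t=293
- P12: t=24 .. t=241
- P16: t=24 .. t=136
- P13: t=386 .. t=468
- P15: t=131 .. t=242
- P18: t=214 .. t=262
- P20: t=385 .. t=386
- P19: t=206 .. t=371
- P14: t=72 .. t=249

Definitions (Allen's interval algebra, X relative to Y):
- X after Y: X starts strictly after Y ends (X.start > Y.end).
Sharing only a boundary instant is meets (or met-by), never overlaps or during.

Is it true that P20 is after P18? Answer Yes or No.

Yes

P20 = [t=385, t=386], P18 = [t=214, t=262].
Actual relation of P20 to P18: after.
Asked whether 'after' holds → Yes.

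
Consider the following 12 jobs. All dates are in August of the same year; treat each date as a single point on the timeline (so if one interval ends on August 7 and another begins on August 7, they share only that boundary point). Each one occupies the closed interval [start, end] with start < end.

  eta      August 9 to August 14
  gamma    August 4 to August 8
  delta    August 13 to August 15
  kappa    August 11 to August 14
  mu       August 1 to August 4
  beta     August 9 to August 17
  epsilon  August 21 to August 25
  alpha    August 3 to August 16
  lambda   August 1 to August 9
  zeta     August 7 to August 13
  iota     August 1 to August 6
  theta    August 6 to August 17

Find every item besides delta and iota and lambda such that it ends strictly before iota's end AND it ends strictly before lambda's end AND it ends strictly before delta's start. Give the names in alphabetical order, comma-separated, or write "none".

mu

Conditions: its end is strictly before iota's end (X.end < August 6) AND its end is strictly before lambda's end (X.end < August 9) AND its end is strictly before delta's start (X.end < August 13).
alpha: end August 16 < August 6? ✗; end August 16 < August 9? ✗; end August 16 < August 13? ✗ → no.
beta: end August 17 < August 6? ✗; end August 17 < August 9? ✗; end August 17 < August 13? ✗ → no.
epsilon: end August 25 < August 6? ✗; end August 25 < August 9? ✗; end August 25 < August 13? ✗ → no.
eta: end August 14 < August 6? ✗; end August 14 < August 9? ✗; end August 14 < August 13? ✗ → no.
gamma: end August 8 < August 6? ✗; end August 8 < August 9? ✓; end August 8 < August 13? ✓ → no.
kappa: end August 14 < August 6? ✗; end August 14 < August 9? ✗; end August 14 < August 13? ✗ → no.
mu: end August 4 < August 6? ✓; end August 4 < August 9? ✓; end August 4 < August 13? ✓ → yes.
theta: end August 17 < August 6? ✗; end August 17 < August 9? ✗; end August 17 < August 13? ✗ → no.
zeta: end August 13 < August 6? ✗; end August 13 < August 9? ✗; end August 13 < August 13? ✗ → no.
Result: mu.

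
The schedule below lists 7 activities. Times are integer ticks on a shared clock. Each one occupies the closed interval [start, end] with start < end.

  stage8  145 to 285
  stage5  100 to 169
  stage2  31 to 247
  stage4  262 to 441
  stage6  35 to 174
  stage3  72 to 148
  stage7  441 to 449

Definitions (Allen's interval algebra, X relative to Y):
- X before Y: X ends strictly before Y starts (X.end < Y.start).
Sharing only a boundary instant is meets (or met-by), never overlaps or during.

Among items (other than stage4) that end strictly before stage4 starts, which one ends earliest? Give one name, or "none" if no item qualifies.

Target stage4 = [262, 441].
stage2 [31, 247] → before → candidate.
stage3 [72, 148] → before → candidate.
stage5 [100, 169] → before → candidate.
stage6 [35, 174] → before → candidate.
stage7 [441, 449] → met-by → excluded.
stage8 [145, 285] → overlaps → excluded.
Among candidates, earliest end is 148 → stage3.

stage3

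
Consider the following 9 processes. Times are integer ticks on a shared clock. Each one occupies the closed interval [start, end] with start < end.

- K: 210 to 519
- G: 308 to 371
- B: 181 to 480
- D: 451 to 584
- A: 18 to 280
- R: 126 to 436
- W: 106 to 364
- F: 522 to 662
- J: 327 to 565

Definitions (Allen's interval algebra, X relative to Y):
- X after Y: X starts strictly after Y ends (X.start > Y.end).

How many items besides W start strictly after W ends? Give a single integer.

Target W = [106, 364].
A [18, 280] → overlaps → no.
B [181, 480] → overlapped-by → no.
D [451, 584] → after → counts.
F [522, 662] → after → counts.
G [308, 371] → overlapped-by → no.
J [327, 565] → overlapped-by → no.
K [210, 519] → overlapped-by → no.
R [126, 436] → overlapped-by → no.
Total: 2.

2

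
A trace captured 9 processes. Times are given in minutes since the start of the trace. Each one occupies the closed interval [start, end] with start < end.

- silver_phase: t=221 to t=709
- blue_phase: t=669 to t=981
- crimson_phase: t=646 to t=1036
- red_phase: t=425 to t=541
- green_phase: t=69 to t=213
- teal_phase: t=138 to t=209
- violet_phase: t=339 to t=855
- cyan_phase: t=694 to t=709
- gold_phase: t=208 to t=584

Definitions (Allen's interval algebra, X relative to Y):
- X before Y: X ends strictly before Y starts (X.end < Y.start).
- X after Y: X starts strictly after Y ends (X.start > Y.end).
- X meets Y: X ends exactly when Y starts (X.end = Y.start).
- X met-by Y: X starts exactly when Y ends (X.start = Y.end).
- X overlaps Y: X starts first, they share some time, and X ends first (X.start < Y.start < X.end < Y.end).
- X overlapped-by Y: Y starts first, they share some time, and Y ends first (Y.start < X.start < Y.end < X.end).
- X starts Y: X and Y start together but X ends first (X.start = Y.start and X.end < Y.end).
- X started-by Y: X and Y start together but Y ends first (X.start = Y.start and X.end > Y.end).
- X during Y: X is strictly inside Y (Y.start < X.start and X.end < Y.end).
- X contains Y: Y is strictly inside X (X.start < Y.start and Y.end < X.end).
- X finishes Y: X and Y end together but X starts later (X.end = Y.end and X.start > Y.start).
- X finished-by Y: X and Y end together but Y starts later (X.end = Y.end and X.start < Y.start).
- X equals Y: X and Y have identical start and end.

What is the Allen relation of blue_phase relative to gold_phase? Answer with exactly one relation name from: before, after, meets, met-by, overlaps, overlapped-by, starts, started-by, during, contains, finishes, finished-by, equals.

blue_phase = [t=669, t=981]; gold_phase = [t=208, t=584].
Compare endpoints: blue_phase.start > gold_phase.start, blue_phase.start > gold_phase.end, blue_phase.end > gold_phase.start, blue_phase.end > gold_phase.end.
That pattern is 'after'.

after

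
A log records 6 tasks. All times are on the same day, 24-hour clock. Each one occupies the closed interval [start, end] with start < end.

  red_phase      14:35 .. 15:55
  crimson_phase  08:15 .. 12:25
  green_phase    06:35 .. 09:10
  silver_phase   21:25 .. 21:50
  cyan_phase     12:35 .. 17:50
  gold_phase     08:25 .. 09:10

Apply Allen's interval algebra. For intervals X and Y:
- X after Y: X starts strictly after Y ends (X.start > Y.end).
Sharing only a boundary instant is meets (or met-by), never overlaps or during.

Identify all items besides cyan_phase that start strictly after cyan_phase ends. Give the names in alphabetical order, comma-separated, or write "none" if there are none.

Target cyan_phase = [12:35, 17:50].
crimson_phase [08:15, 12:25] → before → no.
gold_phase [08:25, 09:10] → before → no.
green_phase [06:35, 09:10] → before → no.
red_phase [14:35, 15:55] → during → no.
silver_phase [21:25, 21:50] → after → yes.
Result: silver_phase.

silver_phase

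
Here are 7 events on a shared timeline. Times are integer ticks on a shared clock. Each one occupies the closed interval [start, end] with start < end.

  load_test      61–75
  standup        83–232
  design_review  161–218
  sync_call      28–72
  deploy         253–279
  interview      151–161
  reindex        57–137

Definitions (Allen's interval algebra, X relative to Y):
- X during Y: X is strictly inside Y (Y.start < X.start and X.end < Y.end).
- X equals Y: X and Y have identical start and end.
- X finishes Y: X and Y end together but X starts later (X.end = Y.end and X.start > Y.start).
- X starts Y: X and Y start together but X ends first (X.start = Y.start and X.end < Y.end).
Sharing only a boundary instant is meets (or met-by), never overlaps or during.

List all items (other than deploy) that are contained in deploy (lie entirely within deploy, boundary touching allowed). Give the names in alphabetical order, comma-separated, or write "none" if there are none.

none

Target deploy = [253, 279].
design_review [161, 218] → before → no.
interview [151, 161] → before → no.
load_test [61, 75] → before → no.
reindex [57, 137] → before → no.
standup [83, 232] → before → no.
sync_call [28, 72] → before → no.
Result: none.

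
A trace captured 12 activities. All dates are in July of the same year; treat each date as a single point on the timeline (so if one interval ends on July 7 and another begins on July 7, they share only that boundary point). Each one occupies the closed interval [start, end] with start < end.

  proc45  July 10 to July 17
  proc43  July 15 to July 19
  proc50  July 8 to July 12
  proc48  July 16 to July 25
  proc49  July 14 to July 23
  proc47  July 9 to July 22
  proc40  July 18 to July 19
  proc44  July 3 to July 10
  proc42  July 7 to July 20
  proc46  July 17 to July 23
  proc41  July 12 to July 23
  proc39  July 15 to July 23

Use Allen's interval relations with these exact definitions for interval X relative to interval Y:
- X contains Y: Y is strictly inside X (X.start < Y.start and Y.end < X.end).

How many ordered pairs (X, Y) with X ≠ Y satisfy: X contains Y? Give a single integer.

Checking all 132 ordered pairs for relation 'contains'; matching pairs in alphabetical order:
(proc39, proc40): proc39 contains proc40 ✓
(proc41, proc40): proc41 contains proc40 ✓
(proc41, proc43): proc41 contains proc43 ✓
(proc42, proc40): proc42 contains proc40 ✓
(proc42, proc43): proc42 contains proc43 ✓
(proc42, proc45): proc42 contains proc45 ✓
(proc42, proc50): proc42 contains proc50 ✓
(proc46, proc40): proc46 contains proc40 ✓
(proc47, proc40): proc47 contains proc40 ✓
(proc47, proc43): proc47 contains proc43 ✓
(proc47, proc45): proc47 contains proc45 ✓
(proc48, proc40): proc48 contains proc40 ✓
(proc48, proc46): proc48 contains proc46 ✓
(proc49, proc40): proc49 contains proc40 ✓
(proc49, proc43): proc49 contains proc43 ✓
Count: 15.

15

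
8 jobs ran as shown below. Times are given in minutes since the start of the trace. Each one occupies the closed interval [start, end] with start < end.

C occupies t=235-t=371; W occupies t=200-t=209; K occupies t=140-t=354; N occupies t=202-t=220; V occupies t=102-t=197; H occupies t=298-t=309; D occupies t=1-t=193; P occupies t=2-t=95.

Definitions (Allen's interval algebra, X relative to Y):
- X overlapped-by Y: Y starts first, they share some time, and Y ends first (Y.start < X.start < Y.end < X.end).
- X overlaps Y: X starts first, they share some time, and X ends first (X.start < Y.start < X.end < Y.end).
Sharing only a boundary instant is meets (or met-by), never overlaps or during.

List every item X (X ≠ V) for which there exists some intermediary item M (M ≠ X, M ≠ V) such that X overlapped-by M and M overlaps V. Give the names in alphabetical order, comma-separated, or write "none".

Target V = [t=102, t=197].
Intermediaries M with M overlaps V: D.
Via D — items with X overlapped-by D: K.
Union: K.

K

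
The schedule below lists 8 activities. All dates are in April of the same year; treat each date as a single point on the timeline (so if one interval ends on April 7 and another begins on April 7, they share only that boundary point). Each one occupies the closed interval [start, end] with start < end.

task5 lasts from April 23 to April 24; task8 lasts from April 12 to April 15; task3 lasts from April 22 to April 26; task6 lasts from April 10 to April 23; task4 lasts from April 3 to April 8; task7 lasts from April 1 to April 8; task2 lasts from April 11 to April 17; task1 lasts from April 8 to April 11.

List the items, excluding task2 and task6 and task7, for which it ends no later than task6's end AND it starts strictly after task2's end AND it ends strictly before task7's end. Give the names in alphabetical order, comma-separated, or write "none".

none

Conditions: its end is no later than task6's end (X.end <= April 23) AND its start is strictly after task2's end (X.start > April 17) AND its end is strictly before task7's end (X.end < April 8).
task1: end April 11 <= April 23? ✓; start April 8 > April 17? ✗; end April 11 < April 8? ✗ → no.
task3: end April 26 <= April 23? ✗; start April 22 > April 17? ✓; end April 26 < April 8? ✗ → no.
task4: end April 8 <= April 23? ✓; start April 3 > April 17? ✗; end April 8 < April 8? ✗ → no.
task5: end April 24 <= April 23? ✗; start April 23 > April 17? ✓; end April 24 < April 8? ✗ → no.
task8: end April 15 <= April 23? ✓; start April 12 > April 17? ✗; end April 15 < April 8? ✗ → no.
Result: none.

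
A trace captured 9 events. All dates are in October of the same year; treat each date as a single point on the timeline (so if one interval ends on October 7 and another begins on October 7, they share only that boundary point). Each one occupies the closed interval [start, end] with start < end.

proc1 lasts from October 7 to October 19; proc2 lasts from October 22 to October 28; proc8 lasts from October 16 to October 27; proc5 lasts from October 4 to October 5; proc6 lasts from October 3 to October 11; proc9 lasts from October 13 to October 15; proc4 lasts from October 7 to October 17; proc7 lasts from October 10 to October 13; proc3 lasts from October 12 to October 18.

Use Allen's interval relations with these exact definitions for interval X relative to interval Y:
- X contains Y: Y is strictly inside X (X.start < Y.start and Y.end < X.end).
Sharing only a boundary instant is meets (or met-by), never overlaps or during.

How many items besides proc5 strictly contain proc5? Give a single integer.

Target proc5 = [October 4, October 5].
proc1 [October 7, October 19] → after → no.
proc2 [October 22, October 28] → after → no.
proc3 [October 12, October 18] → after → no.
proc4 [October 7, October 17] → after → no.
proc6 [October 3, October 11] → contains → counts.
proc7 [October 10, October 13] → after → no.
proc8 [October 16, October 27] → after → no.
proc9 [October 13, October 15] → after → no.
Total: 1.

1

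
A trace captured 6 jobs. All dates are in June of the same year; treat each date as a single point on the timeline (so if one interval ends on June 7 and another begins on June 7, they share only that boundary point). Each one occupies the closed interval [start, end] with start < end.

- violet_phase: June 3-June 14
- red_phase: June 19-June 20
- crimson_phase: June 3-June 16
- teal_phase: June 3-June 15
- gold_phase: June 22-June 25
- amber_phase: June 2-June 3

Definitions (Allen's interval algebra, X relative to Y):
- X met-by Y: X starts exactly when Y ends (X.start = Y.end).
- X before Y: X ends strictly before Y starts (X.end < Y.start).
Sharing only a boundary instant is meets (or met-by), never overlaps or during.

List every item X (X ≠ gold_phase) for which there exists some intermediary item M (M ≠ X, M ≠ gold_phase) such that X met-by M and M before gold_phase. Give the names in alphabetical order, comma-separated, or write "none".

crimson_phase, teal_phase, violet_phase

Target gold_phase = [June 22, June 25].
Intermediaries M with M before gold_phase: amber_phase, crimson_phase, red_phase, teal_phase, violet_phase.
Via amber_phase — items with X met-by amber_phase: crimson_phase, teal_phase, violet_phase.
Via crimson_phase — items with X met-by crimson_phase: none.
Via red_phase — items with X met-by red_phase: none.
Via teal_phase — items with X met-by teal_phase: none.
Via violet_phase — items with X met-by violet_phase: none.
Union: crimson_phase, teal_phase, violet_phase.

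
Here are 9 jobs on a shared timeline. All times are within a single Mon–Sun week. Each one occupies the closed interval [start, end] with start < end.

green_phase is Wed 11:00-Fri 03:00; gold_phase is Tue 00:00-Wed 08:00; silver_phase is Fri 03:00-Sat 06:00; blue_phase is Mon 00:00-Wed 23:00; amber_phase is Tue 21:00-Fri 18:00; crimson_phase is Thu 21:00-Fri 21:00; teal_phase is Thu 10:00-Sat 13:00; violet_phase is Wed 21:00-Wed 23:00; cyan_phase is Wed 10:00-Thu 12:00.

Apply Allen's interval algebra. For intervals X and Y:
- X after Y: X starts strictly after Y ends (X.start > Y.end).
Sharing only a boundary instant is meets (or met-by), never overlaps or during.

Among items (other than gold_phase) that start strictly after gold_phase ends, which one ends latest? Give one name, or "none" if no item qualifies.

Target gold_phase = [Tue 00:00, Wed 08:00].
amber_phase [Tue 21:00, Fri 18:00] → overlapped-by → excluded.
blue_phase [Mon 00:00, Wed 23:00] → contains → excluded.
crimson_phase [Thu 21:00, Fri 21:00] → after → candidate.
cyan_phase [Wed 10:00, Thu 12:00] → after → candidate.
green_phase [Wed 11:00, Fri 03:00] → after → candidate.
silver_phase [Fri 03:00, Sat 06:00] → after → candidate.
teal_phase [Thu 10:00, Sat 13:00] → after → candidate.
violet_phase [Wed 21:00, Wed 23:00] → after → candidate.
Among candidates, latest end is Sat 13:00 → teal_phase.

teal_phase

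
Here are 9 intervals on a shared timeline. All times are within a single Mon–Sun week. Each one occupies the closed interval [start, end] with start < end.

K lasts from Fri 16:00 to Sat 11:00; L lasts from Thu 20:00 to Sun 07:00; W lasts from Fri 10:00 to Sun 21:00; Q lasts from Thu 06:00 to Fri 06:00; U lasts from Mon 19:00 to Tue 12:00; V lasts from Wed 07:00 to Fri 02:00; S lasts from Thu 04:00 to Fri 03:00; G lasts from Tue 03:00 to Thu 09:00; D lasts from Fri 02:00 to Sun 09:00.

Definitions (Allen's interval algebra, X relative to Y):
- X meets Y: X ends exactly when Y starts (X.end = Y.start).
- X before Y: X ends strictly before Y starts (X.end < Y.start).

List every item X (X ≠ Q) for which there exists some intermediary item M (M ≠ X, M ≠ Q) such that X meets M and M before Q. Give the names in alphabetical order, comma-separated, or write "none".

Target Q = [Thu 06:00, Fri 06:00].
Intermediaries M with M before Q: U.
Via U — items with X meets U: none.
Union: none.

none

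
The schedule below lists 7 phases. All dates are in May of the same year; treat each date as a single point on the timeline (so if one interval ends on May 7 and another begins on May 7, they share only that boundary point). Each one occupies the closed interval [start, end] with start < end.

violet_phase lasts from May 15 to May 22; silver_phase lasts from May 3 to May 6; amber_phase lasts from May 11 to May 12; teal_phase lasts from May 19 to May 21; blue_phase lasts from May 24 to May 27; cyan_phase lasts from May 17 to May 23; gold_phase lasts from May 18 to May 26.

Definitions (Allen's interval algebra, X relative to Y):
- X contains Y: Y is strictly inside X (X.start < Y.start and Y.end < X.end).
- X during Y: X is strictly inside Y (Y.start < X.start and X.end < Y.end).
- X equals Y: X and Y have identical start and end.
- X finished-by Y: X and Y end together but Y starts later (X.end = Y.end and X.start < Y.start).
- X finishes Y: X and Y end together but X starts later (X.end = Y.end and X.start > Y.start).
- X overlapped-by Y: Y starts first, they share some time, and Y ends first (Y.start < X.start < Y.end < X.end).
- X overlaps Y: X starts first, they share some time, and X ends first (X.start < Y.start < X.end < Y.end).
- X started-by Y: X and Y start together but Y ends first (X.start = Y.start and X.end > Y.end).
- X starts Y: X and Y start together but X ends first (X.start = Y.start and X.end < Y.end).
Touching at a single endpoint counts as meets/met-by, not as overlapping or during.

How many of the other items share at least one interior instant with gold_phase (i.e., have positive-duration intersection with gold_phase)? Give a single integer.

Target gold_phase = [May 18, May 26].
amber_phase [May 11, May 12] → before → no.
blue_phase [May 24, May 27] → overlapped-by → counts.
cyan_phase [May 17, May 23] → overlaps → counts.
silver_phase [May 3, May 6] → before → no.
teal_phase [May 19, May 21] → during → counts.
violet_phase [May 15, May 22] → overlaps → counts.
Total: 4.

4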